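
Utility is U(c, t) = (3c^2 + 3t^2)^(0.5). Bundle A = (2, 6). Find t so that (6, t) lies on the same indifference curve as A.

t = 2

U depends on (c, t) only through S = 3c^2 + 3t^2, so equal utility means equal S. At (2, 6): S = 120.
With c = 6: 3·6^2 = 108, so 3t^2 = 120 − 108 = 12, i.e. t^2 = 4.
Hence t = √4 = 2.
Check: U(6, 2) = 10.9545.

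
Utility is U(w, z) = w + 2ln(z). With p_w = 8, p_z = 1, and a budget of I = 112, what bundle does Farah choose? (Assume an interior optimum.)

w* = 12, z* = 16

MU_w = 1, MU_z = 2/z.
MRS = 1 ÷ (2/z).
Tangency: set MRS = p_w/p_z = 8/1 = 8.
MRS depends only on z: 0.5·z = 8 ⇒ z* = 8/0.5 = 16.
From the budget, 8·w = 112 − 1·16 = 96, so w* = 12.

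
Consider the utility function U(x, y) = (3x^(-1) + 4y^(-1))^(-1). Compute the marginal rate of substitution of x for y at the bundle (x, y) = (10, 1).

For CES with ρ = -1, MRS = (3/4)·(y/x)^2.
At (10, 1): MRS = 3/400.
So at (10, 1) the consumer would give up 3/400 units of y for one more unit of x.

MRS = 3/400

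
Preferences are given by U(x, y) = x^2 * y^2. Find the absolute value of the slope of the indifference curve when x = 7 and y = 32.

MU_x = 2·x·y^2 and MU_y = 2·x^2·y.
MRS = MU_x/MU_y = y/x.
At (7, 32): MRS = 32/7.
That is, one extra unit of x is worth 32/7 units of y at the margin.

MRS = 32/7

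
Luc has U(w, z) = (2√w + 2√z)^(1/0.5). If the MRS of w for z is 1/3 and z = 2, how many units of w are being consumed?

w = 18

For CES with ρ = 0.5, MRS = √(z/w).
Setting √(2/w) = 1/3 gives 2/w = 1/9 and w = 18.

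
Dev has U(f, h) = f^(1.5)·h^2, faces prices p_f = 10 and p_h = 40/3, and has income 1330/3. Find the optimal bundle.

MU_f = 1.5·√f·h^2 and MU_h = 2·f^(1.5)·h.
MRS = MU_f/MU_h = (0.75)·h/f.
Tangency: set MRS = p_f/p_h = 10/(40/3) = 0.75.
So (0.75)·h/f = 0.75, i.e. h = f.
Substitute into the budget 10·f + (40/3)·h = 1330/3: (70/3)·f = 1330/3, so f* = 19.
Then h* = 19.

f* = 19, h* = 19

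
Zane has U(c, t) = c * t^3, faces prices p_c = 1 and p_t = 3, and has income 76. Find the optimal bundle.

c* = 19, t* = 19

MU_c = t^3 and MU_t = 3·c·t^2.
MRS = MU_c/MU_t = (1/3)·t/c.
Tangency: set MRS = p_c/p_t = 1/3.
So (1/3)·t/c = 1/3, i.e. t = c.
Substitute into the budget 1·c + 3·t = 76: 4·c = 76, so c* = 19.
Then t* = 19.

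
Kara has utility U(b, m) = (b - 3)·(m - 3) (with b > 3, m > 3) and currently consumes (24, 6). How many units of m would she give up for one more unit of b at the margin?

MU_b = (m−3), MU_m = (b−3).
MRS = (m−3)/(b−3).
At (24, 6): MRS = 1/7.
So at (24, 6) the consumer would give up 1/7 units of m for one more unit of b.

MRS = 1/7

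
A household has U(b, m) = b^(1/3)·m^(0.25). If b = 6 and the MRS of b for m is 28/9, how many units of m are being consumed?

MU_b = 1/3·b^(-2/3)·m^(0.25) and MU_m = 0.25·b^(1/3)·m^(-0.75).
MRS = MU_b/MU_m = (4/3)·m/b.
Substitute b = 6: MRS = m/4.5. Setting m/4.5 = 28/9 gives m = (28/9)·4.5 = 14.

m = 14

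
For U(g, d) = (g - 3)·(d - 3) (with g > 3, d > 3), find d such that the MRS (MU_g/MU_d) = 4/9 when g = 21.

d = 11

MU_g = (d−3), MU_d = (g−3).
MRS = (d−3)/(g−3).
Substitute g = 21: MRS = (d − 3)/18. Setting this equal to 4/9 gives d − 3 = (4/9)·18 = 8, so d = 11.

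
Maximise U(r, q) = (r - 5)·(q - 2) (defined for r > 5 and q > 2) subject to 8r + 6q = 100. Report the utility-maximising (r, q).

r* = 8, q* = 6

MU_r = (q−2), MU_q = (r−5).
MRS = (q−2)/(r−5).
Tangency: set MRS = p_r/p_q = 8/6 = 4/3.
So (q − 2)/(r − 5) = 4/3, i.e. (q − 2) = (4/3)·(r − 5).
Rewrite the budget in excess-of-subsistence terms: 8·(r − 5) + 6·(q − 2) = 100 − 8·5 − 6·2 = 48.
Substituting, 16·(r − 5) = 48, so r − 5 = 3 and r* = 8.
Then q − 2 = (4/3)·3 = 4, so q* = 6.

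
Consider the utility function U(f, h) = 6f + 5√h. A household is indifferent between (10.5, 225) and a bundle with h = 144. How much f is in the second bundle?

f = 13

U(10.5, 225) = 138.
Set U(f, 144) = 138 and solve.
With h = 144: √144 = 12, so 6f = 138 − 5·12 = 78 and f = 13.
Check: U(13, 144) = 138.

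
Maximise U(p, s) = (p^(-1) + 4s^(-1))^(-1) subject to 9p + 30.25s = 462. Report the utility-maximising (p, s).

p* = 11, s* = 12

For CES with ρ = -1, MRS = (1/4)·(s/p)^2.
Tangency: set MRS = p_p/p_s = 9/30.25 = 36/121.
So (s/p)^2 = 144/121; taking the square root, s/p = 12/11, i.e. s = (12/11)·p.
Substitute into the budget 9·p + 30.25·s = 462: 42·p = 462, so p* = 11 and s* = (12/11)·11 = 12.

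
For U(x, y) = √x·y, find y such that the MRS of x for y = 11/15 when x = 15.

MU_x = 0.5·x^(-0.5)·y and MU_y = √x.
MRS = MU_x/MU_y = (0.5)·y/x.
Substitute x = 15: MRS = y/30. Setting y/30 = 11/15 gives y = (11/15)·30 = 22.

y = 22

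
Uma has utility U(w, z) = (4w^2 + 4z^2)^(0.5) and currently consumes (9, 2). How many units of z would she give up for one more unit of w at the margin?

For CES with ρ = 2, MRS = (z/w)^(-1).
At (9, 2): MRS = 4.5.
So at (9, 2) the consumer would give up 4.5 units of z for one more unit of w.

MRS = 4.5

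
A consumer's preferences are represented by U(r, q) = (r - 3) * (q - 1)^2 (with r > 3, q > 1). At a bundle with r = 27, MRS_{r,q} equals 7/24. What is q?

q = 15

MU_r = (q−1)^2, MU_q = 2·(r−3)·(q−1).
MRS = (1/2)·(q−1)/(r−3).
Substitute r = 27: MRS = (q − 1)/48. Setting this equal to 7/24 gives q − 1 = (7/24)·48 = 14, so q = 15.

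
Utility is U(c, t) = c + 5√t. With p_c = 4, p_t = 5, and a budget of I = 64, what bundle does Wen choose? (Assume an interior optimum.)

c* = 11, t* = 4

MU_c = 1, MU_t = 5/(2√t).
MRS = 1 ÷ (5/(2√t)).
Tangency: set MRS = p_c/p_t = 4/5 = 0.8.
MRS depends only on t: 0.4·√t = 0.8 ⇒ √t = 0.8/0.4 = 2 ⇒ t* = 4.
From the budget, 4·c = 64 − 5·4 = 44, so c* = 11.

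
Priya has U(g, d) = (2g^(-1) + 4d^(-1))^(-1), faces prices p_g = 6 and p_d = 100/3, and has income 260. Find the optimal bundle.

For CES with ρ = -1, MRS = (2/4)·(d/g)^2.
Tangency: set MRS = p_g/p_d = 6/(100/3) = 9/50.
So (d/g)^2 = 9/25; taking the square root, d/g = 0.6, i.e. d = 0.6·g.
Substitute into the budget 6·g + (100/3)·d = 260: 26·g = 260, so g* = 10 and d* = 0.6·10 = 6.

g* = 10, d* = 6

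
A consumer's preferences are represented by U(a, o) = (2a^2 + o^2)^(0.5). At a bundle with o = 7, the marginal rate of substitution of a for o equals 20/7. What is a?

For CES with ρ = 2, MRS = (2/1)·(o/a)^(-1).
Setting (2/1)·(7/a)^(-1) = 20/7 gives (7/a)^(-1) = 10/7, so 7/a = 0.7 and a = 10.

a = 10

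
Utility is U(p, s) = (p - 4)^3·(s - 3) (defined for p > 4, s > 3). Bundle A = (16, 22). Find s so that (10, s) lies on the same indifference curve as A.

U(16, 22) = 32832.
Set U(10, s) = 32832 and solve.
With p = 10: (10 − 4)^3 = 216, so (s − 3) = 32832/216 = 152.
So s = 3 + 152 = 155.
Check: U(10, 155) = 32832.

s = 155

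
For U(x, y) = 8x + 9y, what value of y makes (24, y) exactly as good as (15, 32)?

U(15, 32) = 408.
Set U(24, y) = 408 and solve.
8·24 + 9y = 408 ⇒ 9y = 216 ⇒ y = 24.
Check: U(24, 24) = 408.

y = 24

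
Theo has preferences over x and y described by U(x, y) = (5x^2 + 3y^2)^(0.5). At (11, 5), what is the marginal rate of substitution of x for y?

MRS = 11/3

For CES with ρ = 2, MRS = (5/3)·(y/x)^(-1).
At (11, 5): MRS = 11/3.
So at (11, 5) the consumer would give up 11/3 units of y for one more unit of x.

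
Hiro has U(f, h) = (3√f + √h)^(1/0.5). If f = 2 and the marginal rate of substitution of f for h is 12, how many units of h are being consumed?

h = 32

For CES with ρ = 0.5, MRS = (3/1)·√(h/f).
Setting (3/1)·√(h/2) = 12 gives √(h/2) = 4, so h/2 = 16 and h = 32.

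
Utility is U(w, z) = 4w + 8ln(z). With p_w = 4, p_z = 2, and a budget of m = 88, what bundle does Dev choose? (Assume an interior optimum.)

w* = 20, z* = 4

MU_w = 4, MU_z = 8/z.
MRS = 4 ÷ (8/z).
Tangency: set MRS = p_w/p_z = 4/2 = 2.
MRS depends only on z: 0.5·z = 2 ⇒ z* = 2/0.5 = 4.
From the budget, 4·w = 88 − 2·4 = 80, so w* = 20.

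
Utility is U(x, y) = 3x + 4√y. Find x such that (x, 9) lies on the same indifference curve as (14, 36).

U(14, 36) = 66.
Set U(x, 9) = 66 and solve.
With y = 9: √9 = 3, so 3x = 66 − 4·3 = 54 and x = 18.
Check: U(18, 9) = 66.

x = 18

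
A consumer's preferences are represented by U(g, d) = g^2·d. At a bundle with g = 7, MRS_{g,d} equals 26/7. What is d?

MU_g = 2·g·d and MU_d = g^2.
MRS = MU_g/MU_d = (2/1)·d/g.
Substitute g = 7: MRS = d/3.5. Setting d/3.5 = 26/7 gives d = (26/7)·3.5 = 13.

d = 13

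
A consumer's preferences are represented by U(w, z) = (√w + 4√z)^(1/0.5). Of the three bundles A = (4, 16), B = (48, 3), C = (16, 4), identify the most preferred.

Bundle A

Evaluate utility at each bundle:
U(A) = 324.000.
U(B) = 192.000.
U(C) = 144.000.
Highest utility is A, so A ≻ B ≻ C.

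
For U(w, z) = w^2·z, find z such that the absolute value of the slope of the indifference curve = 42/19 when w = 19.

z = 21

MU_w = 2·w·z and MU_z = w^2.
MRS = MU_w/MU_z = (2/1)·z/w.
Substitute w = 19: MRS = z/9.5. Setting z/9.5 = 42/19 gives z = (42/19)·9.5 = 21.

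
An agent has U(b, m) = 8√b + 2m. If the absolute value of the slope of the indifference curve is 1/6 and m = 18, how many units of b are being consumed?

b = 144

MU_b = 8/(2√b), MU_m = 2.
MRS = 8/(2√b) ÷ 2.
MRS depends only on b: 2/√b = 1/6 ⇒ √b = 2/(1/6) = 12 ⇒ b = 144.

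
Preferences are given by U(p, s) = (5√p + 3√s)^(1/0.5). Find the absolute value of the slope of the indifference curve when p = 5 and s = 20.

For CES with ρ = 0.5, MRS = (5/3)·√(s/p).
At (5, 20): MRS = 10/3.
That is, one extra unit of p is worth 10/3 units of s at the margin.

MRS = 10/3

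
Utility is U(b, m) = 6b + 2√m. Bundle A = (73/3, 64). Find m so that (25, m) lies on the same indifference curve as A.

m = 36

U(73/3, 64) = 162.
Set U(25, m) = 162 and solve.
With b = 25: 2√m = 162 − 6·25 = 12, so √m = 6 and m = 36.
Check: U(25, 36) = 162.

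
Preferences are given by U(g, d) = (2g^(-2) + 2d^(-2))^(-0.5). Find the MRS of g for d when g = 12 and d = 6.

For CES with ρ = -2, MRS = (d/g)^3.
At (12, 6): MRS = 0.125.
That is, one extra unit of g is worth 0.125 units of d at the margin.

MRS = 0.125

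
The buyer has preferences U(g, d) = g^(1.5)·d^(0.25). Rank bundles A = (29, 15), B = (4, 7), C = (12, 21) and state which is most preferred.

Bundle A

Evaluate utility at each bundle:
U(A) = 307.341.
U(B) = 13.013.
U(C) = 88.987.
Highest utility is A, so A ≻ C ≻ B.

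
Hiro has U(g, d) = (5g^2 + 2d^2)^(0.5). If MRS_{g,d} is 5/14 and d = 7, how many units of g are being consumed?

g = 1

For CES with ρ = 2, MRS = (5/2)·(d/g)^(-1).
Setting (5/2)·(7/g)^(-1) = 5/14 gives (7/g)^(-1) = 1/7, so 7/g = 7 and g = 1.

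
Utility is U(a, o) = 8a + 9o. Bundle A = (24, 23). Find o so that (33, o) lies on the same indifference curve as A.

o = 15

U(24, 23) = 399.
Set U(33, o) = 399 and solve.
8·33 + 9o = 399 ⇒ 9o = 135 ⇒ o = 15.
Check: U(33, 15) = 399.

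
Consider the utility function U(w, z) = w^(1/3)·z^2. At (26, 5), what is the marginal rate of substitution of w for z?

MRS = 5/156

MU_w = 1/3·w^(-2/3)·z^2 and MU_z = 2·w^(1/3)·z.
MRS = MU_w/MU_z = (1/6)·z/w.
At (26, 5): MRS = 5/156.
That is, one extra unit of w is worth 5/156 units of z at the margin.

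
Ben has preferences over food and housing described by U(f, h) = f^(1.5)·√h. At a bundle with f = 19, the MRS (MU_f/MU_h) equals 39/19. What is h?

MU_f = 1.5·√f·√h and MU_h = 0.5·f^(1.5)·h^(-0.5).
MRS = MU_f/MU_h = (3)·h/f.
Substitute f = 19: MRS = h/(19/3). Setting h/(19/3) = 39/19 gives h = (39/19)·(19/3) = 13.

h = 13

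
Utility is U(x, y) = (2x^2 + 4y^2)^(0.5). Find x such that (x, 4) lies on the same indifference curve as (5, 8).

x = 11

U depends on (x, y) only through S = 2x^2 + 4y^2, so equal utility means equal S. At (5, 8): S = 306.
With y = 4: 4·4^2 = 64, so 2x^2 = 306 − 64 = 242, i.e. x^2 = 121.
Hence x = √121 = 11.
Check: U(11, 4) = 17.4929.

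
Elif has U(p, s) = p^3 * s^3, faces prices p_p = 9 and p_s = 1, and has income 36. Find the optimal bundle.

p* = 2, s* = 18

MU_p = 3·p^2·s^3 and MU_s = 3·p^3·s^2.
MRS = MU_p/MU_s = s/p.
Tangency: set MRS = p_p/p_s = 9/1 = 9.
So s/p = 9, i.e. s = 9·p.
Substitute into the budget 9·p + 1·s = 36: 18·p = 36, so p* = 2.
Then s* = 9·2 = 18.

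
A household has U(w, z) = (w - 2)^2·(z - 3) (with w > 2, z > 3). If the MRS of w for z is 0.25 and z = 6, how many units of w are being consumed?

MU_w = 2·(w−2)·(z−3), MU_z = (w−2)^2.
MRS = (2/1)·(z−3)/(w−2).
Substitute z = 6: MRS = 6/(w − 2). Setting this equal to 0.25 gives w − 2 = 6/0.25 = 24, so w = 26.

w = 26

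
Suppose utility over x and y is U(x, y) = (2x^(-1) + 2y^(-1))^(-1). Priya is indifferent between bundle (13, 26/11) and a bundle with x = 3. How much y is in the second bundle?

U depends on (x, y) only through S = 2x^(-1) + 2y^(-1), so equal utility means equal S. At (13, 26/11): S = 1.
With x = 3: 2·3^(-1) = 2/3, so 2y^(-1) = 1 − 2/3 = 1/3, i.e. y^(-1) = 1/6.
Hence y = 1/(1/6) = 6.
Check: U(3, 6) = 1.

y = 6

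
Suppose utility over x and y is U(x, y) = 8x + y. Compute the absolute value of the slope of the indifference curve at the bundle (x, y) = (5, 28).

MU_x = 8, MU_y = 1, so MRS = 8/1 = 8 at every bundle.
At (5, 28): MRS = 8.
That is, one extra unit of x is worth 8 units of y at the margin.

MRS = 8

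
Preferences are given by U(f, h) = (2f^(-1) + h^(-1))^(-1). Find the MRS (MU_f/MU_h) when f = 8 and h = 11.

For CES with ρ = -1, MRS = (2/1)·(h/f)^2.
At (8, 11): MRS = 121/32.
So at (8, 11) the consumer would give up 121/32 units of h for one more unit of f.

MRS = 121/32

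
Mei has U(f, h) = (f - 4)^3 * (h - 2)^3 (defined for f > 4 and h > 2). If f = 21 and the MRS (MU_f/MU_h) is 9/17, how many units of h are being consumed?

h = 11

MU_f = 3·(f−4)^2·(h−2)^3, MU_h = 3·(f−4)^3·(h−2)^2.
MRS = (h−2)/(f−4).
Substitute f = 21: MRS = (h − 2)/17. Setting this equal to 9/17 gives h − 2 = (9/17)·17 = 9, so h = 11.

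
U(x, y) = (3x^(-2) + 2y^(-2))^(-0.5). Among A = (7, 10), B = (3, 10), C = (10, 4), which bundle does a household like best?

Evaluate utility at each bundle:
U(A) = 3.509.
U(B) = 1.682.
U(C) = 2.540.
Highest utility is A, so A ≻ C ≻ B.

Bundle A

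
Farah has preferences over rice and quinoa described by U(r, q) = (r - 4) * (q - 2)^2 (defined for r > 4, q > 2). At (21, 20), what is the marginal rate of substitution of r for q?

MRS = 9/17

MU_r = (q−2)^2, MU_q = 2·(r−4)·(q−2).
MRS = (1/2)·(q−2)/(r−4).
At (21, 20): MRS = 9/17.
So at (21, 20) the consumer would give up 9/17 units of q for one more unit of r.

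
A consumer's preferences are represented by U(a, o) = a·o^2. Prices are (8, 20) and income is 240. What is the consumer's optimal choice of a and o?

MU_a = o^2 and MU_o = 2·a·o.
MRS = MU_a/MU_o = (1/2)·o/a.
Tangency: set MRS = p_a/p_o = 8/20 = 0.4.
So (1/2)·o/a = 0.4, i.e. o = 0.8·a.
Substitute into the budget 8·a + 20·o = 240: 24·a = 240, so a* = 10.
Then o* = 0.8·10 = 8.

a* = 10, o* = 8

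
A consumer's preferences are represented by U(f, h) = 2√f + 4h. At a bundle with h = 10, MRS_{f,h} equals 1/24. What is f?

MU_f = 2/(2√f), MU_h = 4.
MRS = 2/(2√f) ÷ 4.
MRS depends only on f: 0.25/√f = 1/24 ⇒ √f = 0.25/(1/24) = 6 ⇒ f = 36.

f = 36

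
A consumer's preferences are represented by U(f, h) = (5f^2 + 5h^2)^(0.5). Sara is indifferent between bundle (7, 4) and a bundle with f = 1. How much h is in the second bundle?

h = 8

U depends on (f, h) only through S = 5f^2 + 5h^2, so equal utility means equal S. At (7, 4): S = 325.
With f = 1: 5·1^2 = 5, so 5h^2 = 325 − 5 = 320, i.e. h^2 = 64.
Hence h = √64 = 8.
Check: U(1, 8) = 18.0278.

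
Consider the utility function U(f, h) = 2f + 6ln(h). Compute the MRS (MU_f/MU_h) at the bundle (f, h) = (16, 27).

MRS = 9

MU_f = 2, MU_h = 6/h.
MRS = 2 ÷ (6/h).
At (16, 27): MRS = 9.
That is, one extra unit of f is worth 9 units of h at the margin.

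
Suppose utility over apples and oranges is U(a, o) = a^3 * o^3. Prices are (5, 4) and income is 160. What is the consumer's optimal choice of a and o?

MU_a = 3·a^2·o^3 and MU_o = 3·a^3·o^2.
MRS = MU_a/MU_o = o/a.
Tangency: set MRS = p_a/p_o = 5/4 = 1.25.
So o/a = 1.25, i.e. o = 1.25·a.
Substitute into the budget 5·a + 4·o = 160: 10·a = 160, so a* = 16.
Then o* = 1.25·16 = 20.

a* = 16, o* = 20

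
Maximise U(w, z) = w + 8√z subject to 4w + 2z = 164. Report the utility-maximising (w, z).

MU_w = 1, MU_z = 8/(2√z).
MRS = 1 ÷ (8/(2√z)).
Tangency: set MRS = p_w/p_z = 4/2 = 2.
MRS depends only on z: 0.25·√z = 2 ⇒ √z = 2/0.25 = 8 ⇒ z* = 64.
From the budget, 4·w = 164 − 2·64 = 36, so w* = 9.

w* = 9, z* = 64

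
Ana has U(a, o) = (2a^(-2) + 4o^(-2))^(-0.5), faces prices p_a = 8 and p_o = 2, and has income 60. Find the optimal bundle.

For CES with ρ = -2, MRS = (2/4)·(o/a)^3.
Tangency: set MRS = p_a/p_o = 8/2 = 4.
So (o/a)^3 = 8; taking the cube root, o/a = 2, i.e. o = 2·a.
Substitute into the budget 8·a + 2·o = 60: 12·a = 60, so a* = 5 and o* = 2·5 = 10.

a* = 5, o* = 10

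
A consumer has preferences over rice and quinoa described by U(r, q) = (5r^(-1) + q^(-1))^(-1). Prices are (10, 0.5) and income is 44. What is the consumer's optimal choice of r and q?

r* = 4, q* = 8

For CES with ρ = -1, MRS = (5/1)·(q/r)^2.
Tangency: set MRS = p_r/p_q = 10/0.5 = 20.
So (q/r)^2 = 4; taking the square root, q/r = 2, i.e. q = 2·r.
Substitute into the budget 10·r + 0.5·q = 44: 11·r = 44, so r* = 4 and q* = 2·4 = 8.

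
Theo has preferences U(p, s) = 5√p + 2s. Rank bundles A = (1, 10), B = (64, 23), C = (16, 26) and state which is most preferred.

Evaluate utility at each bundle:
U(A) = 25.000.
U(B) = 86.000.
U(C) = 72.000.
Highest utility is B, so B ≻ C ≻ A.

Bundle B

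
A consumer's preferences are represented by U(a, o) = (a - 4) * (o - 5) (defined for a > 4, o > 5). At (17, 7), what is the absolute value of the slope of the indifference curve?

MRS = 2/13

MU_a = (o−5), MU_o = (a−4).
MRS = (o−5)/(a−4).
At (17, 7): MRS = 2/13.
So at (17, 7) the consumer would give up 2/13 units of o for one more unit of a.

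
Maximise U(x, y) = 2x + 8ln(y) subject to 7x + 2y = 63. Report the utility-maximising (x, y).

x* = 5, y* = 14

MU_x = 2, MU_y = 8/y.
MRS = 2 ÷ (8/y).
Tangency: set MRS = p_x/p_y = 7/2 = 3.5.
MRS depends only on y: 0.25·y = 3.5 ⇒ y* = 3.5/0.25 = 14.
From the budget, 7·x = 63 − 2·14 = 35, so x* = 5.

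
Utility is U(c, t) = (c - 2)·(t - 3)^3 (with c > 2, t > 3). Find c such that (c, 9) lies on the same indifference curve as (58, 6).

U(58, 6) = 1512.
Set U(c, 9) = 1512 and solve.
With t = 9: (9 − 3)^3 = 216, so (c − 2) = 1512/216 = 7.
So c = 2 + 7 = 9.
Check: U(9, 9) = 1512.

c = 9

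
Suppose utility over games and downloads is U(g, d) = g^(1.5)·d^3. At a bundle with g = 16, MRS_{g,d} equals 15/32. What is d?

MU_g = 1.5·√g·d^3 and MU_d = 3·g^(1.5)·d^2.
MRS = MU_g/MU_d = (0.5)·d/g.
Substitute g = 16: MRS = d/32. Setting d/32 = 15/32 gives d = (15/32)·32 = 15.

d = 15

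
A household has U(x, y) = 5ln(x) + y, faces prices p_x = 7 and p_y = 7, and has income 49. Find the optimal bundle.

MU_x = 5/x, MU_y = 1.
MRS = 5/x ÷ 1.
Tangency: set MRS = p_x/p_y = 7/7 = 1.
MRS depends only on x: 5/x = 1 ⇒ x* = 5/1 = 5.
From the budget, 7·y = 49 − 7·5 = 14, so y* = 2.

x* = 5, y* = 2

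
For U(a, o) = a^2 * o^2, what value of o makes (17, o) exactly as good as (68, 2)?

U(68, 2) = 18496.
Set U(17, o) = 18496 and solve.
With a = 17: 17^2 = 289, so o^2 = 18496/289 = 64; taking the square root, o = 8.
Check: U(17, 8) = 18496.

o = 8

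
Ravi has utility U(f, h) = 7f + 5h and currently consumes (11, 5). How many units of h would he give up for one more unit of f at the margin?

MU_f = 7, MU_h = 5, so MRS = 7/5 = 1.4 at every bundle.
At (11, 5): MRS = 1.4.
The indifference curve has slope −1.4 at this bundle.

MRS = 1.4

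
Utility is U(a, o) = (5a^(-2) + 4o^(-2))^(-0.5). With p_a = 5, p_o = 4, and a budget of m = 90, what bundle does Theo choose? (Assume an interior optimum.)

For CES with ρ = -2, MRS = (5/4)·(o/a)^3.
Tangency: set MRS = p_a/p_o = 5/4 = 1.25.
So (o/a)^3 = 1; taking the cube root, o/a = 1, i.e. o = a.
Substitute into the budget 5·a + 4·o = 90: 9·a = 90, so a* = 10 and o* = 10.

a* = 10, o* = 10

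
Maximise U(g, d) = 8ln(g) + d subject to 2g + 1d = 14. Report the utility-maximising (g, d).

MU_g = 8/g, MU_d = 1.
MRS = 8/g ÷ 1.
Tangency: set MRS = p_g/p_d = 2/1 = 2.
MRS depends only on g: 8/g = 2 ⇒ g* = 8/2 = 4.
From the budget, 1·d = 14 − 2·4 = 6, so d* = 6.

g* = 4, d* = 6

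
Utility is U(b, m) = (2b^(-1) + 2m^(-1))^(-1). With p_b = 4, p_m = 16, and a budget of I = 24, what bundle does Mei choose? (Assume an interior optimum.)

For CES with ρ = -1, MRS = (m/b)^2.
Tangency: set MRS = p_b/p_m = 4/16 = 0.25.
So (m/b)^2 = 0.25; taking the square root, m/b = 0.5, i.e. m = 0.5·b.
Substitute into the budget 4·b + 16·m = 24: 12·b = 24, so b* = 2 and m* = 0.5·2 = 1.

b* = 2, m* = 1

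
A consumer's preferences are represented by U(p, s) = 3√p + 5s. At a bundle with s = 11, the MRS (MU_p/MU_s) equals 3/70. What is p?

MU_p = 3/(2√p), MU_s = 5.
MRS = 3/(2√p) ÷ 5.
MRS depends only on p: 0.3/√p = 3/70 ⇒ √p = 0.3/(3/70) = 7 ⇒ p = 49.

p = 49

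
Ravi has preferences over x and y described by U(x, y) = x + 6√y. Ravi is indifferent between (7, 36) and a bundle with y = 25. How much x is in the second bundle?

U(7, 36) = 43.
Set U(x, 25) = 43 and solve.
With y = 25: √25 = 5, so x = 43 − 6·5 = 13.
Check: U(13, 25) = 43.

x = 13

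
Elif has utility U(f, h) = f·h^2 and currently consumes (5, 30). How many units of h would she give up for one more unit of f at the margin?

MU_f = h^2 and MU_h = 2·f·h.
MRS = MU_f/MU_h = (1/2)·h/f.
At (5, 30): MRS = 3.
So at (5, 30) the consumer would give up 3 units of h for one more unit of f.

MRS = 3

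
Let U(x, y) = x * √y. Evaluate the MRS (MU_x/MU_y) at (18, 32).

MRS = 32/9

MU_x = √y and MU_y = 0.5·x·y^(-0.5).
MRS = MU_x/MU_y = (2)·y/x.
At (18, 32): MRS = 32/9.
That is, one extra unit of x is worth 32/9 units of y at the margin.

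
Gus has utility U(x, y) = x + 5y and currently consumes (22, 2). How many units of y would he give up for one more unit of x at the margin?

MRS = 0.2

MU_x = 1, MU_y = 5, so MRS = 1/5 = 0.2 at every bundle.
At (22, 2): MRS = 0.2.
The indifference curve has slope −0.2 at this bundle.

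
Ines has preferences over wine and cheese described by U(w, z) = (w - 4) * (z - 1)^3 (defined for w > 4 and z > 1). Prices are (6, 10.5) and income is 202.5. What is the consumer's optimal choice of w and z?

MU_w = (z−1)^3, MU_z = 3·(w−4)·(z−1)^2.
MRS = (1/3)·(z−1)/(w−4).
Tangency: set MRS = p_w/p_z = 6/10.5 = 4/7.
So (1/3)·(z − 1)/(w − 4) = 4/7, i.e. (z − 1) = (12/7)·(w − 4).
Rewrite the budget in excess-of-subsistence terms: 6·(w − 4) + 10.5·(z − 1) = 202.5 − 6·4 − 10.5·1 = 168.
Substituting, 24·(w − 4) = 168, so w − 4 = 7 and w* = 11.
Then z − 1 = (12/7)·7 = 12, so z* = 13.

w* = 11, z* = 13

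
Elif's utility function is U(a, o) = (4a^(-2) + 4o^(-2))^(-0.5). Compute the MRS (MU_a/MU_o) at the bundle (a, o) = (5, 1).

For CES with ρ = -2, MRS = (o/a)^3.
At (5, 1): MRS = 1/125.
The indifference curve has slope −1/125 at this bundle.

MRS = 1/125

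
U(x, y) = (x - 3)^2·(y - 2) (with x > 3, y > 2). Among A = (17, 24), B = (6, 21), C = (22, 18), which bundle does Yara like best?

Bundle C

Evaluate utility at each bundle:
U(A) = 4312.
U(B) = 171.
U(C) = 5776.
Highest utility is C, so C ≻ A ≻ B.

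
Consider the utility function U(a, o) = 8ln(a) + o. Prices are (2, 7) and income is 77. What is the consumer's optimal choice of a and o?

a* = 28, o* = 3

MU_a = 8/a, MU_o = 1.
MRS = 8/a ÷ 1.
Tangency: set MRS = p_a/p_o = 2/7.
MRS depends only on a: 8/a = 2/7 ⇒ a* = 8/(2/7) = 28.
From the budget, 7·o = 77 − 2·28 = 21, so o* = 3.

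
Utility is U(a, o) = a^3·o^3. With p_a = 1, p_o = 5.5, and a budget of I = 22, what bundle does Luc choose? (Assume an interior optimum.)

MU_a = 3·a^2·o^3 and MU_o = 3·a^3·o^2.
MRS = MU_a/MU_o = o/a.
Tangency: set MRS = p_a/p_o = 1/5.5 = 2/11.
So o/a = 2/11, i.e. o = (2/11)·a.
Substitute into the budget 1·a + 5.5·o = 22: 2·a = 22, so a* = 11.
Then o* = (2/11)·11 = 2.

a* = 11, o* = 2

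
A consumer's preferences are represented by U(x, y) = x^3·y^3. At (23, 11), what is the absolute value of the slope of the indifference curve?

MU_x = 3·x^2·y^3 and MU_y = 3·x^3·y^2.
MRS = MU_x/MU_y = y/x.
At (23, 11): MRS = 11/23.
So at (23, 11) the consumer would give up 11/23 units of y for one more unit of x.

MRS = 11/23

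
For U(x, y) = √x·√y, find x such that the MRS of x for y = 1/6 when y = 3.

x = 18

MU_x = 0.5·x^(-0.5)·√y and MU_y = 0.5·√x·y^(-0.5).
MRS = MU_x/MU_y = y/x.
Substitute y = 3: MRS = 3/x. Setting 3/x = 1/6 gives x = 3/(1/6) = 18.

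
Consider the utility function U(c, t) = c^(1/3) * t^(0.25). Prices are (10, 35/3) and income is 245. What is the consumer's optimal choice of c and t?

MU_c = 1/3·c^(-2/3)·t^(0.25) and MU_t = 0.25·c^(1/3)·t^(-0.75).
MRS = MU_c/MU_t = (4/3)·t/c.
Tangency: set MRS = p_c/p_t = 10/(35/3) = 6/7.
So (4/3)·t/c = 6/7, i.e. t = (9/14)·c.
Substitute into the budget 10·c + (35/3)·t = 245: 17.5·c = 245, so c* = 14.
Then t* = (9/14)·14 = 9.

c* = 14, t* = 9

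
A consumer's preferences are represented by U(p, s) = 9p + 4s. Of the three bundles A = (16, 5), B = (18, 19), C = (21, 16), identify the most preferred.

Evaluate utility at each bundle:
U(A) = 164.
U(B) = 238.
U(C) = 253.
Highest utility is C, so C ≻ B ≻ A.

Bundle C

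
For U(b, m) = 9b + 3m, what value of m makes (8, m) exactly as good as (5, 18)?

U(5, 18) = 99.
Set U(8, m) = 99 and solve.
9·8 + 3m = 99 ⇒ 3m = 27 ⇒ m = 9.
Check: U(8, 9) = 99.

m = 9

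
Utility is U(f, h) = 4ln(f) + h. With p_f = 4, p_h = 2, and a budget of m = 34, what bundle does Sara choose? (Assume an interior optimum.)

f* = 2, h* = 13

MU_f = 4/f, MU_h = 1.
MRS = 4/f ÷ 1.
Tangency: set MRS = p_f/p_h = 4/2 = 2.
MRS depends only on f: 4/f = 2 ⇒ f* = 4/2 = 2.
From the budget, 2·h = 34 − 4·2 = 26, so h* = 13.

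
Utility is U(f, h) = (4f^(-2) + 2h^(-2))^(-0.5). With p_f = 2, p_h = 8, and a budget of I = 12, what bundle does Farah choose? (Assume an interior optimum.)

For CES with ρ = -2, MRS = (4/2)·(h/f)^3.
Tangency: set MRS = p_f/p_h = 2/8 = 0.25.
So (h/f)^3 = 0.125; taking the cube root, h/f = 0.5, i.e. h = 0.5·f.
Substitute into the budget 2·f + 8·h = 12: 6·f = 12, so f* = 2 and h* = 0.5·2 = 1.

f* = 2, h* = 1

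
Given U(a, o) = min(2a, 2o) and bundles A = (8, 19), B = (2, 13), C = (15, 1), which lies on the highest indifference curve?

Evaluate utility at each bundle:
U(A) = 16.
U(B) = 4.
U(C) = 2.
Highest utility is A, so A ≻ B ≻ C.

Bundle A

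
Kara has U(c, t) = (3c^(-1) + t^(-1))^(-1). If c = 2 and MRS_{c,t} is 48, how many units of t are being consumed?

For CES with ρ = -1, MRS = (3/1)·(t/c)^2.
Setting (3/1)·(t/2)^2 = 48 gives (t/2)^2 = 16, so t/2 = 4 and t = 8.

t = 8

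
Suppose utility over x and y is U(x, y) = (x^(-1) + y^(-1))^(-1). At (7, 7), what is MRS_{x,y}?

MRS = 1

For CES with ρ = -1, MRS = (y/x)^2.
At (7, 7): MRS = 1.
The indifference curve has slope −1 at this bundle.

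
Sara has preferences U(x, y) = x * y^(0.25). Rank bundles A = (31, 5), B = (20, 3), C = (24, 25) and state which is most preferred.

Bundle C

Evaluate utility at each bundle:
U(A) = 46.356.
U(B) = 26.321.
U(C) = 53.666.
Highest utility is C, so C ≻ A ≻ B.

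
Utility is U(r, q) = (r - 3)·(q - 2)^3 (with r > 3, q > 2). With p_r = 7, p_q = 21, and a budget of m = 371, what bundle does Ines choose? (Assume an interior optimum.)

r* = 14, q* = 13

MU_r = (q−2)^3, MU_q = 3·(r−3)·(q−2)^2.
MRS = (1/3)·(q−2)/(r−3).
Tangency: set MRS = p_r/p_q = 7/21 = 1/3.
So (1/3)·(q − 2)/(r − 3) = 1/3, i.e. (q − 2) = (r − 3).
Rewrite the budget in excess-of-subsistence terms: 7·(r − 3) + 21·(q − 2) = 371 − 7·3 − 21·2 = 308.
Substituting, 28·(r − 3) = 308, so r − 3 = 11 and r* = 14.
Then q − 2 = 11, so q* = 13.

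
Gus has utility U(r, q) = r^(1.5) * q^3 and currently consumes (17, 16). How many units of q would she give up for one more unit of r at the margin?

MRS = 8/17

MU_r = 1.5·√r·q^3 and MU_q = 3·r^(1.5)·q^2.
MRS = MU_r/MU_q = (0.5)·q/r.
At (17, 16): MRS = 8/17.
That is, one extra unit of r is worth 8/17 units of q at the margin.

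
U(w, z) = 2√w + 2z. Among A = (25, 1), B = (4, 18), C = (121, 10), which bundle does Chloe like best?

Bundle C

Evaluate utility at each bundle:
U(A) = 12.000.
U(B) = 40.000.
U(C) = 42.000.
Highest utility is C, so C ≻ B ≻ A.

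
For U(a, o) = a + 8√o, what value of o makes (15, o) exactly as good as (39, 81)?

o = 144

U(39, 81) = 111.
Set U(15, o) = 111 and solve.
With a = 15: 8√o = 111 − 15 = 96, so √o = 12 and o = 144.
Check: U(15, 144) = 111.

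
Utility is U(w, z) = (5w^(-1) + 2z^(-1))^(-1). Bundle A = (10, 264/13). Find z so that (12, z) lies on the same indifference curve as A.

U depends on (w, z) only through S = 5w^(-1) + 2z^(-1), so equal utility means equal S. At (10, 264/13): S = 79/132.
With w = 12: 5·12^(-1) = 5/12, so 2z^(-1) = 79/132 − 5/12 = 2/11, i.e. z^(-1) = 1/11.
Hence z = 1/(1/11) = 11.
Check: U(12, 11) = 1.6709.

z = 11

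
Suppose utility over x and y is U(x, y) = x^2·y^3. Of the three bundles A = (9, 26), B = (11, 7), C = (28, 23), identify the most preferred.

Bundle C

Evaluate utility at each bundle:
U(A) = 1423656.
U(B) = 41503.
U(C) = 9538928.
Highest utility is C, so C ≻ A ≻ B.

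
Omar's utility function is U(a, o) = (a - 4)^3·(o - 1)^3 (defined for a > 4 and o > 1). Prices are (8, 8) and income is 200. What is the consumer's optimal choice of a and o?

MU_a = 3·(a−4)^2·(o−1)^3, MU_o = 3·(a−4)^3·(o−1)^2.
MRS = (o−1)/(a−4).
Tangency: set MRS = p_a/p_o = 8/8 = 1.
So (o − 1)/(a − 4) = 1, i.e. (o − 1) = (a − 4).
Rewrite the budget in excess-of-subsistence terms: 8·(a − 4) + 8·(o − 1) = 200 − 8·4 − 8·1 = 160.
Substituting, 16·(a − 4) = 160, so a − 4 = 10 and a* = 14.
Then o − 1 = 10, so o* = 11.

a* = 14, o* = 11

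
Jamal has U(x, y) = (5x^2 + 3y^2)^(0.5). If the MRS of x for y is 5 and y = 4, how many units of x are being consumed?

For CES with ρ = 2, MRS = (5/3)·(y/x)^(-1).
Setting (5/3)·(4/x)^(-1) = 5 gives (4/x)^(-1) = 3, so 4/x = 1/3 and x = 12.

x = 12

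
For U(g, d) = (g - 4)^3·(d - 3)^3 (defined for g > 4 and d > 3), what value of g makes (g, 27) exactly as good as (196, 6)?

g = 28

U(196, 6) = 191102976.
Set U(g, 27) = 191102976 and solve.
With d = 27: (27 − 3)^3 = 13824, so (g − 4)^3 = 191102976/13824 = 13824.
Taking the cube root (with g > 4): g − 4 = 24, so g = 28.
Check: U(28, 27) = 191102976.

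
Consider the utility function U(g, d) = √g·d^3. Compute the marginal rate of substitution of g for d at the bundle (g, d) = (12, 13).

MU_g = 0.5·g^(-0.5)·d^3 and MU_d = 3·√g·d^2.
MRS = MU_g/MU_d = (1/6)·d/g.
At (12, 13): MRS = 13/72.
That is, one extra unit of g is worth 13/72 units of d at the margin.

MRS = 13/72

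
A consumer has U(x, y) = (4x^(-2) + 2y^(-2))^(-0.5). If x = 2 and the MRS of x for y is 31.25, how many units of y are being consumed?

For CES with ρ = -2, MRS = (4/2)·(y/x)^3.
Setting (4/2)·(y/2)^3 = 31.25 gives (y/2)^3 = 15.625, so y/2 = 2.5 and y = 5.

y = 5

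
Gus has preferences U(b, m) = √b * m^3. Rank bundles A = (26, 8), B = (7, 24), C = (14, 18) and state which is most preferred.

Bundle B

Evaluate utility at each bundle:
U(A) = 2610.698.
U(B) = 36574.866.
U(C) = 21821.346.
Highest utility is B, so B ≻ C ≻ A.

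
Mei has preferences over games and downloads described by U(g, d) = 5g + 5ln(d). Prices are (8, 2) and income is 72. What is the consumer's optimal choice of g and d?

g* = 8, d* = 4

MU_g = 5, MU_d = 5/d.
MRS = 5 ÷ (5/d).
Tangency: set MRS = p_g/p_d = 8/2 = 4.
MRS depends only on d: d = 4 ⇒ d* = 4.
From the budget, 8·g = 72 − 2·4 = 64, so g* = 8.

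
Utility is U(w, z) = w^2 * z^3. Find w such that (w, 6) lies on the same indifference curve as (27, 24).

U(27, 24) = 10077696.
Set U(w, 6) = 10077696 and solve.
With z = 6: 6^3 = 216, so w^2 = 10077696/216 = 46656; taking the square root, w = 216.
Check: U(216, 6) = 10077696.

w = 216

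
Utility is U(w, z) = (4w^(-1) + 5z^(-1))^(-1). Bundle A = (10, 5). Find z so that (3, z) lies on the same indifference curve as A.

U depends on (w, z) only through S = 4w^(-1) + 5z^(-1), so equal utility means equal S. At (10, 5): S = 1.4.
With w = 3: 4·3^(-1) = 4/3, so 5z^(-1) = 1.4 − 4/3 = 1/15, i.e. z^(-1) = 1/75.
Hence z = 1/(1/75) = 75.
Check: U(3, 75) = 0.7143.

z = 75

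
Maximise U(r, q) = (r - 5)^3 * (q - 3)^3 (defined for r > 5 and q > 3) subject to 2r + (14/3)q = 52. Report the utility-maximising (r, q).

r* = 12, q* = 6

MU_r = 3·(r−5)^2·(q−3)^3, MU_q = 3·(r−5)^3·(q−3)^2.
MRS = (q−3)/(r−5).
Tangency: set MRS = p_r/p_q = 2/(14/3) = 3/7.
So (q − 3)/(r − 5) = 3/7, i.e. (q − 3) = (3/7)·(r − 5).
Rewrite the budget in excess-of-subsistence terms: 2·(r − 5) + (14/3)·(q − 3) = 52 − 2·5 − (14/3)·3 = 28.
Substituting, 4·(r − 5) = 28, so r − 5 = 7 and r* = 12.
Then q − 3 = (3/7)·7 = 3, so q* = 6.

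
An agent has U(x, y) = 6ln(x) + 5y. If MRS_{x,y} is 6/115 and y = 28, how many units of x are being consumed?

MU_x = 6/x, MU_y = 5.
MRS = 6/x ÷ 5.
MRS depends only on x: 1.2/x = 6/115 ⇒ x = 1.2/(6/115) = 23.

x = 23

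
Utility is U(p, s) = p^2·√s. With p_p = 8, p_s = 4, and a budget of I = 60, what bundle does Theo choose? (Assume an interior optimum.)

MU_p = 2·p·√s and MU_s = 0.5·p^2·s^(-0.5).
MRS = MU_p/MU_s = (4)·s/p.
Tangency: set MRS = p_p/p_s = 8/4 = 2.
So (4)·s/p = 2, i.e. s = 0.5·p.
Substitute into the budget 8·p + 4·s = 60: 10·p = 60, so p* = 6.
Then s* = 0.5·6 = 3.

p* = 6, s* = 3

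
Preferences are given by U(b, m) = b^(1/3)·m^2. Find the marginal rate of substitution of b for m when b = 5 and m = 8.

MRS = 4/15

MU_b = 1/3·b^(-2/3)·m^2 and MU_m = 2·b^(1/3)·m.
MRS = MU_b/MU_m = (1/6)·m/b.
At (5, 8): MRS = 4/15.
That is, one extra unit of b is worth 4/15 units of m at the margin.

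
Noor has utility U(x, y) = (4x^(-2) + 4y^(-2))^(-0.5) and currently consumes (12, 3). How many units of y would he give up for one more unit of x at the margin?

MRS = 1/64

For CES with ρ = -2, MRS = (y/x)^3.
At (12, 3): MRS = 1/64.
That is, one extra unit of x is worth 1/64 units of y at the margin.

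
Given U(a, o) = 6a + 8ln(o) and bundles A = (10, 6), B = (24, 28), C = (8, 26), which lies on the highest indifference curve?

Evaluate utility at each bundle:
U(A) = 74.334.
U(B) = 170.658.
U(C) = 74.065.
Highest utility is B, so B ≻ A ≻ C.

Bundle B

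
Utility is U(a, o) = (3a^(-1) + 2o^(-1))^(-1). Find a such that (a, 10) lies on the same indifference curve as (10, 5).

a = 6

U depends on (a, o) only through S = 3a^(-1) + 2o^(-1), so equal utility means equal S. At (10, 5): S = 0.7.
With o = 10: 2·10^(-1) = 0.2, so 3a^(-1) = 0.7 − 0.2 = 0.5, i.e. a^(-1) = 1/6.
Hence a = 1/(1/6) = 6.
Check: U(6, 10) = 1.4286.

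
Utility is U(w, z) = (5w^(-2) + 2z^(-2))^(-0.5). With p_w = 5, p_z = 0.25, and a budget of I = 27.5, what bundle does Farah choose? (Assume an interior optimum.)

w* = 5, z* = 10

For CES with ρ = -2, MRS = (5/2)·(z/w)^3.
Tangency: set MRS = p_w/p_z = 5/0.25 = 20.
So (z/w)^3 = 8; taking the cube root, z/w = 2, i.e. z = 2·w.
Substitute into the budget 5·w + 0.25·z = 27.5: 5.5·w = 27.5, so w* = 5 and z* = 2·5 = 10.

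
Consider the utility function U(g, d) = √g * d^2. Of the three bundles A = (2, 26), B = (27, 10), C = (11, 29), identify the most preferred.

Bundle C

Evaluate utility at each bundle:
U(A) = 956.008.
U(B) = 519.615.
U(C) = 2789.281.
Highest utility is C, so C ≻ A ≻ B.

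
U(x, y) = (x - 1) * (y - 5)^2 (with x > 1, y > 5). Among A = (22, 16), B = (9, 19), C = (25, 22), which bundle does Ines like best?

Bundle C

Evaluate utility at each bundle:
U(A) = 2541.
U(B) = 1568.
U(C) = 6936.
Highest utility is C, so C ≻ A ≻ B.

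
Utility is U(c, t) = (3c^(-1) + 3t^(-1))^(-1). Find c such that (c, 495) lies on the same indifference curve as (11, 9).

c = 5

U depends on (c, t) only through S = 3c^(-1) + 3t^(-1), so equal utility means equal S. At (11, 9): S = 20/33.
With t = 495: 3·495^(-1) = 1/165, so 3c^(-1) = 20/33 − 1/165 = 0.6, i.e. c^(-1) = 0.2.
Hence c = 1/0.2 = 5.
Check: U(5, 495) = 1.65.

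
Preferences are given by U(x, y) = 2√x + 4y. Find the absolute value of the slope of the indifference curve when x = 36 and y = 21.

MRS = 1/24

MU_x = 2/(2√x), MU_y = 4.
MRS = 2/(2√x) ÷ 4.
At (36, 21): MRS = 1/24.
That is, one extra unit of x is worth 1/24 units of y at the margin.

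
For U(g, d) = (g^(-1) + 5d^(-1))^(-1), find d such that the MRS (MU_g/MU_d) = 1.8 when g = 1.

For CES with ρ = -1, MRS = (1/5)·(d/g)^2.
Setting (1/5)·(d/1)^2 = 1.8 gives (d/1)^2 = 9, so d/1 = 3 and d = 3.

d = 3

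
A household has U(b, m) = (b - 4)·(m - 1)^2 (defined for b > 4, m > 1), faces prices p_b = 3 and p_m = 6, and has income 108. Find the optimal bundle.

b* = 14, m* = 11

MU_b = (m−1)^2, MU_m = 2·(b−4)·(m−1).
MRS = (1/2)·(m−1)/(b−4).
Tangency: set MRS = p_b/p_m = 3/6 = 0.5.
So (1/2)·(m − 1)/(b − 4) = 0.5, i.e. (m − 1) = (b − 4).
Rewrite the budget in excess-of-subsistence terms: 3·(b − 4) + 6·(m − 1) = 108 − 3·4 − 6·1 = 90.
Substituting, 9·(b − 4) = 90, so b − 4 = 10 and b* = 14.
Then m − 1 = 10, so m* = 11.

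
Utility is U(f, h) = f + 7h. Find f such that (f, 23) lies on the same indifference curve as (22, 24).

f = 29

U(22, 24) = 190.
Set U(f, 23) = 190 and solve.
f + 7·23 = 190 ⇒ f = 29 ⇒ f = 29.
Check: U(29, 23) = 190.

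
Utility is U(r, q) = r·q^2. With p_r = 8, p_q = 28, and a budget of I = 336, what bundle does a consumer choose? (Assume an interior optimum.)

r* = 14, q* = 8

MU_r = q^2 and MU_q = 2·r·q.
MRS = MU_r/MU_q = (1/2)·q/r.
Tangency: set MRS = p_r/p_q = 8/28 = 2/7.
So (1/2)·q/r = 2/7, i.e. q = (4/7)·r.
Substitute into the budget 8·r + 28·q = 336: 24·r = 336, so r* = 14.
Then q* = (4/7)·14 = 8.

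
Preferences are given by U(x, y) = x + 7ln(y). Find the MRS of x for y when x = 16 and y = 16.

MU_x = 1, MU_y = 7/y.
MRS = 1 ÷ (7/y).
At (16, 16): MRS = 16/7.
The indifference curve has slope −16/7 at this bundle.

MRS = 16/7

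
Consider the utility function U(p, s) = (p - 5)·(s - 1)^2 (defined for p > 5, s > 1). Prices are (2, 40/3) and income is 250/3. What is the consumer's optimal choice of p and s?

MU_p = (s−1)^2, MU_s = 2·(p−5)·(s−1).
MRS = (1/2)·(s−1)/(p−5).
Tangency: set MRS = p_p/p_s = 2/(40/3) = 0.15.
So (1/2)·(s − 1)/(p − 5) = 0.15, i.e. (s − 1) = 0.3·(p − 5).
Rewrite the budget in excess-of-subsistence terms: 2·(p − 5) + (40/3)·(s − 1) = 250/3 − 2·5 − (40/3)·1 = 60.
Substituting, 6·(p − 5) = 60, so p − 5 = 10 and p* = 15.
Then s − 1 = 0.3·10 = 3, so s* = 4.

p* = 15, s* = 4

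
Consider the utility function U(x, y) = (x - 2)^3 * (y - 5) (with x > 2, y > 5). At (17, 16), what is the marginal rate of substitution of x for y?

MRS = 2.2

MU_x = 3·(x−2)^2·(y−5), MU_y = (x−2)^3.
MRS = (3/1)·(y−5)/(x−2).
At (17, 16): MRS = 2.2.
The indifference curve has slope −2.2 at this bundle.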